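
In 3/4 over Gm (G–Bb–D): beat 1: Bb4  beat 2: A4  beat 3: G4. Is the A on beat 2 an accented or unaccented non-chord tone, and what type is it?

Unaccented passing tone.

The harmony at that moment is G minor triad (G, Bb, D); A4 is not a chord tone.
It is approached by step down from Bb4 and left by step down to G4.
Step in, step out in the same direction — a passing tone.
It falls on a weak beat, so it is unaccented.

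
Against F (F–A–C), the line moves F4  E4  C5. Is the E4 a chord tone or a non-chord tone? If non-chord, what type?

The harmony at that moment is F major triad (F, A, C); E4 is not a chord tone.
It is approached by step down from F4 and left by leap up to C5.
Step in, leap out — an escape tone.

Non-chord tone — an escape tone.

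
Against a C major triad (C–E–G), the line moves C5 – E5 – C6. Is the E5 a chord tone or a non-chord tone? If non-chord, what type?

C major triad contains C, E, G; E is the third, so it is a chord tone.

Chord tone (the third of C major triad).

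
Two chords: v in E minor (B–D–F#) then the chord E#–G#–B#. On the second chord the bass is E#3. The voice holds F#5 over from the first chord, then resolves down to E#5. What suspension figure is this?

9–8 suspension.

At the second chord the bass is E#3. The suspended F#5 lies a ninth above the bass; after resolving down by step to E#5, the interval above the bass becomes an octave.
Suspension figures are named by those two intervals: 9–8.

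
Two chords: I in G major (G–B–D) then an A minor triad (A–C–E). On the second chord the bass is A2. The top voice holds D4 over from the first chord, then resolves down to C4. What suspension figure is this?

At the second chord the bass is A2. The suspended D4 lies a fourth above the bass; after resolving down by step to C4, the interval above the bass becomes a third.
Suspension figures are named by those two intervals: 4–3.

4–3 suspension.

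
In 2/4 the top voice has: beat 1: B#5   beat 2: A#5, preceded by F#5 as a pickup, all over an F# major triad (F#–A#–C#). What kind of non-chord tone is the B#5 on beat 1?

The harmony at that moment is F# major triad (F#, A#, C#); B#5 is not a chord tone.
It is approached by leap up from F#5 and left by step down to A#5.
Leap in, step out, metrically accented — an appoggiatura.

Appoggiatura.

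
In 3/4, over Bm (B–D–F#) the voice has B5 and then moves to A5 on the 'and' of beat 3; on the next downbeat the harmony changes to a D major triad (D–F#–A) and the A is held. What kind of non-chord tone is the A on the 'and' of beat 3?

Anticipation.

The harmony at that moment is B minor triad (B, D, F#); A5 is not a chord tone.
It is approached by step down from B5 and then sustained as the same pitch into the next harmony.
Arriving early and becoming a chord tone when the harmony changes — an anticipation.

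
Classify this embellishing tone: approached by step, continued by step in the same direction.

Approach: by step. Departure: by step, continuing in the same direction.
Stepwise on both sides with no change of direction means the note fills in the space between two different chord tones — a passing tone. (Had it turned back to its starting note it would be a neighbor tone instead.)

Passing tone.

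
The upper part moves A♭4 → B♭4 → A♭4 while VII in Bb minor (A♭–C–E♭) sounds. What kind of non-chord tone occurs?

The harmony at that moment is A♭ major triad (A♭, C, E♭); B♭4 is not a chord tone.
It is approached by step up from A♭4 and left by step down to A♭4.
Step away and step back to the same note — a neighbor tone (upper neighbor).

B♭4 is a neighbor tone.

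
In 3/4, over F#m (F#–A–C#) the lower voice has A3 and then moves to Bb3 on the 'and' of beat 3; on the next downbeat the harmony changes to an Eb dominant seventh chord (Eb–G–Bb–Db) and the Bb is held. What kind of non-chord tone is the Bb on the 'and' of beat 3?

The harmony at that moment is F# minor triad (F#, A, C#); Bb3 is not a chord tone.
It is approached by step up from A3 and then sustained as the same pitch into the next harmony.
Arriving early and becoming a chord tone when the harmony changes — an anticipation.

Anticipation.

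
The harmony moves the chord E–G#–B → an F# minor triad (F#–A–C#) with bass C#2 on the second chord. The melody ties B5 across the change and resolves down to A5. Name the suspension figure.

7–6 suspension.

At the second chord the bass is C#2. The suspended B5 lies a seventh above the bass; after resolving down by step to A5, the interval above the bass becomes a sixth.
Suspension figures are named by those two intervals: 7–6.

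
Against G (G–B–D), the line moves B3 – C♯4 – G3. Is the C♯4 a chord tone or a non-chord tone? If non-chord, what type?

Non-chord tone — an escape tone.

The harmony at that moment is G major triad (G, B, D); C♯4 is not a chord tone.
It is approached by step up from B3 and left by leap down to G3.
Step in, leap out — an escape tone.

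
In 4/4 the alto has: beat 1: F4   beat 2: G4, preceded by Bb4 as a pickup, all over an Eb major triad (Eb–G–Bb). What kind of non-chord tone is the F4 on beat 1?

The harmony at that moment is Eb major triad (Eb, G, Bb); F4 is not a chord tone.
It is approached by leap down from Bb4 and left by step up to G4.
Leap in, step out, metrically accented — an appoggiatura.

Appoggiatura.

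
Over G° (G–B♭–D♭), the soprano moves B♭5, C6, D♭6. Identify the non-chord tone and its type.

The harmony at that moment is G diminished triad (G, B♭, D♭); C6 is not a chord tone.
It is approached by step up from B♭5 and left by step up to D♭6.
Step in, step out in the same direction — a passing tone.

C6 is a passing tone.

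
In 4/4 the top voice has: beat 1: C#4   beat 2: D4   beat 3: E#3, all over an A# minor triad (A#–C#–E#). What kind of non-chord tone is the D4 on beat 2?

Escape tone.

The harmony at that moment is A# minor triad (A#, C#, E#); D4 is not a chord tone.
It is approached by step up from C#4 and left by leap down to E#3.
Step in, leap out, on a weak beat — an escape tone.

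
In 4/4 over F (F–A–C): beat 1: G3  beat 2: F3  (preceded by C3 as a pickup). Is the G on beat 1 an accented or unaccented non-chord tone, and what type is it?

Accented appoggiatura.

The harmony at that moment is F major triad (F, A, C); G3 is not a chord tone.
It is approached by leap up from C3 and left by step down to F3.
Leap in, step out — an appoggiatura.
It falls on the downbeat, so it is accented.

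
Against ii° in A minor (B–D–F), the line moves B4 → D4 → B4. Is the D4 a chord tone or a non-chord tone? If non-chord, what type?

B diminished triad contains B, D, F; D is the third, so it is a chord tone.

Chord tone (the third of B diminished triad).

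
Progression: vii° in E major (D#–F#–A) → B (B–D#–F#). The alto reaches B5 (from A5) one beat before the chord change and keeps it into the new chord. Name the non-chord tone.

B5 is an anticipation.

The harmony at that moment is D# diminished triad (D#, F#, A); B5 is not a chord tone.
It is approached by step up from A5 and then sustained as the same pitch into the next harmony.
Arriving early and becoming a chord tone when the harmony changes — an anticipation.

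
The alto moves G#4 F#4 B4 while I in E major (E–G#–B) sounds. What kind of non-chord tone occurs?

The harmony at that moment is E major triad (E, G#, B); F#4 is not a chord tone.
It is approached by step down from G#4 and left by leap up to B4.
Step in, leap out — an escape tone.

F#4 is an escape tone.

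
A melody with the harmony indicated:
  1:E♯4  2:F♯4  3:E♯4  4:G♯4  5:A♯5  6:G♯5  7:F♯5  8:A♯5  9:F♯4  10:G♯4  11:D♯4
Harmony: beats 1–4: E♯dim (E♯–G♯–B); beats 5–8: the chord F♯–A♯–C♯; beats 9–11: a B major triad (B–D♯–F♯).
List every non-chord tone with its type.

F♯4 (beat 2) — neighbor tone; G♯5 (beat 6) — passing tone; G♯4 (beat 10) — escape tone.

The harmony at that moment is E♯ diminished triad (E♯, G♯, B); F♯4 is not a chord tone.
It is approached by step up from E♯4 and left by step down to E♯4.
Step away and step back to the same note — a neighbor tone (upper neighbor).
The harmony at that moment is F♯ major triad (F♯, A♯, C♯); G♯5 is not a chord tone.
It is approached by step down from A♯5 and left by step down to F♯5.
Step in, step out in the same direction — a passing tone.
The harmony at that moment is B major triad (B, D♯, F♯); G♯4 is not a chord tone.
It is approached by step up from F♯4 and left by leap down to D♯4.
Step in, leap out — an escape tone.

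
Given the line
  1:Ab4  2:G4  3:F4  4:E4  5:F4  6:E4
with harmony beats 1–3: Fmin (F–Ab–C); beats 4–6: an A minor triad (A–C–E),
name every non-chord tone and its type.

The harmony at that moment is F minor triad (F, Ab, C); G4 is not a chord tone.
It is approached by step down from Ab4 and left by step down to F4.
Step in, step out in the same direction — a passing tone.
The harmony at that moment is A minor triad (A, C, E); F4 is not a chord tone.
It is approached by step up from E4 and left by step down to E4.
Step away and step back to the same note — a neighbor tone (upper neighbor).

G4 (beat 2) — passing tone; F4 (beat 5) — neighbor tone.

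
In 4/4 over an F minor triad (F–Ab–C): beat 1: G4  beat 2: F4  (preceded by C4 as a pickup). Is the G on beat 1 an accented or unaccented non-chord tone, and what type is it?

Accented appoggiatura.

The harmony at that moment is F minor triad (F, Ab, C); G4 is not a chord tone.
It is approached by leap up from C4 and left by step down to F4.
Leap in, step out — an appoggiatura.
It falls on the downbeat, so it is accented.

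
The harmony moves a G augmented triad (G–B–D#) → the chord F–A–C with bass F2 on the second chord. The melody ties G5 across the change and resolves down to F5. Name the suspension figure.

9–8 suspension.

At the second chord the bass is F2. The suspended G5 lies a ninth above the bass; after resolving down by step to F5, the interval above the bass becomes an octave.
Suspension figures are named by those two intervals: 9–8.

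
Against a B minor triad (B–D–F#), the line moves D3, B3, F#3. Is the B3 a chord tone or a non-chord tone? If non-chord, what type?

B minor triad contains B, D, F#; B is the root, so it is a chord tone.

Chord tone (the root of B minor triad).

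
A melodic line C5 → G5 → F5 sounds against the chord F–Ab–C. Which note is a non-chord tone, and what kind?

The harmony at that moment is F minor triad (F, Ab, C); G5 is not a chord tone.
It is approached by leap up from C5 and left by step down to F5.
Leap in, step out — an appoggiatura.

G5 is an appoggiatura.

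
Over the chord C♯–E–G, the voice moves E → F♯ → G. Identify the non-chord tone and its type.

F♯ is a passing tone.

The harmony at that moment is C♯ diminished triad (C♯, E, G); F♯ is not a chord tone.
It is approached by step up from E and left by step up to G.
Step in, step out in the same direction — a passing tone.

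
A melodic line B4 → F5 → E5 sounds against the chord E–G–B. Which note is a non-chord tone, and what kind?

F5 is an appoggiatura.

The harmony at that moment is E minor triad (E, G, B); F5 is not a chord tone.
It is approached by leap up from B4 and left by step down to E5.
Leap in, step out — an appoggiatura.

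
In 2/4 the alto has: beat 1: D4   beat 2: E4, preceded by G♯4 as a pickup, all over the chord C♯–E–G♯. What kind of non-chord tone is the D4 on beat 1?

The harmony at that moment is C♯ minor triad (C♯, E, G♯); D4 is not a chord tone.
It is approached by leap down from G♯4 and left by step up to E4.
Leap in, step out, metrically accented — an appoggiatura.

Appoggiatura.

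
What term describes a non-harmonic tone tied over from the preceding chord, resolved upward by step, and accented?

Retardation.

Approach: by preparation — the pitch is first a chord tone, then held (tied or repeated) while the harmony changes under it. Departure: up by step. Metric position: strong.
A prepared dissonance that resolves upward by step — a retardation. (The same figure resolving downward would be a suspension.)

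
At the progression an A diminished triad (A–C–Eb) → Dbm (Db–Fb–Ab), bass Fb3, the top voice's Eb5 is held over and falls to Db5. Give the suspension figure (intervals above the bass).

At the second chord the bass is Fb3. The suspended Eb5 lies a seventh above the bass; after resolving down by step to Db5, the interval above the bass becomes a sixth.
Suspension figures are named by those two intervals: 7–6.

7–6 suspension.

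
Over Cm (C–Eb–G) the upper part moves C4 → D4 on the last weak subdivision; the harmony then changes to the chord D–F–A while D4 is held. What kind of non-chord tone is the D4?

The harmony at that moment is C minor triad (C, Eb, G); D4 is not a chord tone.
It is approached by step up from C4 and then sustained as the same pitch into the next harmony.
Arriving early and becoming a chord tone when the harmony changes — an anticipation.

D4 is an anticipation.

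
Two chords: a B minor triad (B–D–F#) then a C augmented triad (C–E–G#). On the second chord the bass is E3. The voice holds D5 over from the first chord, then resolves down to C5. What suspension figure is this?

7–6 suspension.

At the second chord the bass is E3. The suspended D5 lies a seventh above the bass; after resolving down by step to C5, the interval above the bass becomes a sixth.
Suspension figures are named by those two intervals: 7–6.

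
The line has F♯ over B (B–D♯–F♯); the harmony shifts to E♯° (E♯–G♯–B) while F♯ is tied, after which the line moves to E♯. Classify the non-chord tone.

F♯ is a suspension.

The harmony at that moment is E♯ diminished triad (E♯, G♯, B); F♯ is not a chord tone.
It is held over (the same pitch as the preceding F♯) and left by step down to E♯.
Held over from the previous chord and resolving down by step — a suspension.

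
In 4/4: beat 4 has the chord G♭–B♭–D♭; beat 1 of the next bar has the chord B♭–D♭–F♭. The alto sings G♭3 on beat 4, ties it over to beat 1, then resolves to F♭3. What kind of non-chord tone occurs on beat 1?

Suspension.

The harmony at that moment is B♭ diminished triad (B♭, D♭, F♭); G♭3 is not a chord tone.
It is held over (the same pitch as the preceding G♭3) and left by step down to F♭3.
Held over from the previous chord and resolving down by step — a suspension.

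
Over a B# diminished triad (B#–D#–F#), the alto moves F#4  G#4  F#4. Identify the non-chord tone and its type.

The harmony at that moment is B# diminished triad (B#, D#, F#); G#4 is not a chord tone.
It is approached by step up from F#4 and left by step down to F#4.
Step away and step back to the same note — a neighbor tone (upper neighbor).

G#4 is a neighbor tone.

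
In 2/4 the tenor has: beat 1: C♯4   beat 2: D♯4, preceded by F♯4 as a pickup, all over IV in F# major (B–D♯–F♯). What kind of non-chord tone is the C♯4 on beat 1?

The harmony at that moment is B major triad (B, D♯, F♯); C♯4 is not a chord tone.
It is approached by leap down from F♯4 and left by step up to D♯4.
Leap in, step out, metrically accented — an appoggiatura.

Appoggiatura.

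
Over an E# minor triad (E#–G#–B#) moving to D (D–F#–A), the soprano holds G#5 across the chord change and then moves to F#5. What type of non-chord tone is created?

The harmony at that moment is D major triad (D, F#, A); G#5 is not a chord tone.
It is held over (the same pitch as the preceding G#5) and left by step down to F#5.
Held over from the previous chord and resolving down by step — a suspension.

G#5 is a suspension.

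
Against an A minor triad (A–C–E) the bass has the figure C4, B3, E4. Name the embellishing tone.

The harmony at that moment is A minor triad (A, C, E); B3 is not a chord tone.
It is approached by step down from C4 and left by leap up to E4.
Step in, leap out — an escape tone.

B3 is an escape tone.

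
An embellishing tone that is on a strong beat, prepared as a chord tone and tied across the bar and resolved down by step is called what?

Suspension.

Approach: by preparation — the pitch is first a chord tone, then held (tied or repeated) while the harmony changes under it. Departure: down by step. Metric position: strong.
A prepared dissonance that resolves downward by step — a suspension. (The same figure resolving upward would be a retardation.)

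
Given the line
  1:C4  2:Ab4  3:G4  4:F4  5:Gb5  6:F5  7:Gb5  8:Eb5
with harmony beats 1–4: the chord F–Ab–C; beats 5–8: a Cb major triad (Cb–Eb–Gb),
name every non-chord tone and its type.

G4 (beat 3) — passing tone; F5 (beat 6) — neighbor tone.

The harmony at that moment is F minor triad (F, Ab, C); G4 is not a chord tone.
It is approached by step down from Ab4 and left by step down to F4.
Step in, step out in the same direction — a passing tone.
The harmony at that moment is Cb major triad (Cb, Eb, Gb); F5 is not a chord tone.
It is approached by step down from Gb5 and left by step up to Gb5.
Step away and step back to the same note — a neighbor tone (lower neighbor).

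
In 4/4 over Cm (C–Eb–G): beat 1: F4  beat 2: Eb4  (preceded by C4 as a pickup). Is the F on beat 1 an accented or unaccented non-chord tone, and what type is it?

Accented appoggiatura.

The harmony at that moment is C minor triad (C, Eb, G); F4 is not a chord tone.
It is approached by leap up from C4 and left by step down to Eb4.
Leap in, step out — an appoggiatura.
It falls on the downbeat, so it is accented.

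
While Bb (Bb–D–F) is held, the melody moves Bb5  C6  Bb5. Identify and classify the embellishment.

C6 is a neighbor tone.

The harmony at that moment is Bb major triad (Bb, D, F); C6 is not a chord tone.
It is approached by step up from Bb5 and left by step down to Bb5.
Step away and step back to the same note — a neighbor tone (upper neighbor).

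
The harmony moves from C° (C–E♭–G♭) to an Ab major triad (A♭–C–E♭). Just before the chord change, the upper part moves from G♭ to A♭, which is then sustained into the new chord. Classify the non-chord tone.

The harmony at that moment is C diminished triad (C, E♭, G♭); A♭ is not a chord tone.
It is approached by step up from G♭ and then sustained as the same pitch into the next harmony.
Arriving early and becoming a chord tone when the harmony changes — an anticipation.

A♭ is an anticipation.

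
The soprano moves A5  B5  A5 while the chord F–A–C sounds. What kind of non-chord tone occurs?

B5 is a neighbor tone.

The harmony at that moment is F major triad (F, A, C); B5 is not a chord tone.
It is approached by step up from A5 and left by step down to A5.
Step away and step back to the same note — a neighbor tone (upper neighbor).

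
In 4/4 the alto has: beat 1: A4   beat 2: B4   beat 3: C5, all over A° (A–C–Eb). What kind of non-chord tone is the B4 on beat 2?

The harmony at that moment is A diminished triad (A, C, Eb); B4 is not a chord tone.
It is approached by step up from A4 and left by step up to C5.
Step in, step out in the same direction — a passing tone.

Passing tone.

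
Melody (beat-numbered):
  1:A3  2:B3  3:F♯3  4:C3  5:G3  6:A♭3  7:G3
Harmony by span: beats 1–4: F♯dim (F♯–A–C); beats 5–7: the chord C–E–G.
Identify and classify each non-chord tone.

B3 (beat 2) — escape tone; A♭3 (beat 6) — neighbor tone.

The harmony at that moment is F♯ diminished triad (F♯, A, C); B3 is not a chord tone.
It is approached by step up from A3 and left by leap down to F♯3.
Step in, leap out — an escape tone.
The harmony at that moment is C major triad (C, E, G); A♭3 is not a chord tone.
It is approached by step up from G3 and left by step down to G3.
Step away and step back to the same note — a neighbor tone (upper neighbor).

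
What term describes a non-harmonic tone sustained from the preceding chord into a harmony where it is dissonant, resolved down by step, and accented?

Suspension.

Approach: by preparation — the pitch is first a chord tone, then held (tied or repeated) while the harmony changes under it. Departure: down by step. Metric position: strong.
A prepared dissonance that resolves downward by step — a suspension. (The same figure resolving upward would be a retardation.)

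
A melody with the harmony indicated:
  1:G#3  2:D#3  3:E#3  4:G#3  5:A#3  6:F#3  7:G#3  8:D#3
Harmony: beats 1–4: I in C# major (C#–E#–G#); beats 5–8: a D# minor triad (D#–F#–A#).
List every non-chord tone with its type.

The harmony at that moment is C# major triad (C#, E#, G#); D#3 is not a chord tone.
It is approached by leap down from G#3 and left by step up to E#3.
Leap in, step out — an appoggiatura.
The harmony at that moment is D# minor triad (D#, F#, A#); G#3 is not a chord tone.
It is approached by step up from F#3 and left by leap down to D#3.
Step in, leap out — an escape tone.

D#3 (beat 2) — appoggiatura; G#3 (beat 7) — escape tone.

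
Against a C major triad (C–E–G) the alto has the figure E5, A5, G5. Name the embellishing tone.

A5 is an appoggiatura.

The harmony at that moment is C major triad (C, E, G); A5 is not a chord tone.
It is approached by leap up from E5 and left by step down to G5.
Leap in, step out — an appoggiatura.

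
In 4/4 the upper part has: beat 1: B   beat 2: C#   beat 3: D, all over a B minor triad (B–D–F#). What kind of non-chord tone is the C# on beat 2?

Passing tone.

The harmony at that moment is B minor triad (B, D, F#); C# is not a chord tone.
It is approached by step up from B and left by step up to D.
Step in, step out in the same direction — a passing tone.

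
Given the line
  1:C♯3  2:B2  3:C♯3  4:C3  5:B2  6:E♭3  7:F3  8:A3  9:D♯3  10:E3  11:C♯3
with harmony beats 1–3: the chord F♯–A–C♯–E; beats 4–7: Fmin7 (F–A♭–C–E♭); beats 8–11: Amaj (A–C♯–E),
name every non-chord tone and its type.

B2 (beat 2) — neighbor tone; B2 (beat 5) — escape tone; D♯3 (beat 9) — appoggiatura.

The harmony at that moment is F♯ minor seventh chord (F♯, A, C♯, E); B2 is not a chord tone.
It is approached by step down from C♯3 and left by step up to C♯3.
Step away and step back to the same note — a neighbor tone (lower neighbor).
The harmony at that moment is F minor seventh chord (F, A♭, C, E♭); B2 is not a chord tone.
It is approached by step down from C3 and left by leap up to E♭3.
Step in, leap out — an escape tone.
The harmony at that moment is A major triad (A, C♯, E); D♯3 is not a chord tone.
It is approached by leap down from A3 and left by step up to E3.
Leap in, step out — an appoggiatura.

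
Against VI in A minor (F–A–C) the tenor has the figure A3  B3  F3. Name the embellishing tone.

The harmony at that moment is F major triad (F, A, C); B3 is not a chord tone.
It is approached by step up from A3 and left by leap down to F3.
Step in, leap out — an escape tone.

B3 is an escape tone.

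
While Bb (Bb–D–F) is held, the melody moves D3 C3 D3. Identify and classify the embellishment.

C3 is a neighbor tone.

The harmony at that moment is Bb major triad (Bb, D, F); C3 is not a chord tone.
It is approached by step down from D3 and left by step up to D3.
Step away and step back to the same note — a neighbor tone (lower neighbor).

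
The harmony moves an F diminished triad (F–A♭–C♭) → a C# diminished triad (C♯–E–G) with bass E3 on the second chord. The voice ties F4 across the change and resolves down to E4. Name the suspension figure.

At the second chord the bass is E3. The suspended F4 lies a ninth above the bass; after resolving down by step to E4, the interval above the bass becomes an octave.
Suspension figures are named by those two intervals: 9–8.

9–8 suspension.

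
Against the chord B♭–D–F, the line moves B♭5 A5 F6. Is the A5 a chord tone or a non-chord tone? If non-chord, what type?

Non-chord tone — an escape tone.

The harmony at that moment is B♭ major triad (B♭, D, F); A5 is not a chord tone.
It is approached by step down from B♭5 and left by leap up to F6.
Step in, leap out — an escape tone.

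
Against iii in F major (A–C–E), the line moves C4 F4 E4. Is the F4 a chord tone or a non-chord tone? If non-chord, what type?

The harmony at that moment is A minor triad (A, C, E); F4 is not a chord tone.
It is approached by leap up from C4 and left by step down to E4.
Leap in, step out — an appoggiatura.

Non-chord tone — an appoggiatura.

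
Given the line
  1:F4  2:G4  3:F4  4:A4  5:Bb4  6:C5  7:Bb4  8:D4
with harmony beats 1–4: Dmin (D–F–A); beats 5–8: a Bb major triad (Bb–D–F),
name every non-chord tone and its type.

G4 (beat 2) — neighbor tone; C5 (beat 6) — neighbor tone.

The harmony at that moment is D minor triad (D, F, A); G4 is not a chord tone.
It is approached by step up from F4 and left by step down to F4.
Step away and step back to the same note — a neighbor tone (upper neighbor).
The harmony at that moment is Bb major triad (Bb, D, F); C5 is not a chord tone.
It is approached by step up from Bb4 and left by step down to Bb4.
Step away and step back to the same note — a neighbor tone (upper neighbor).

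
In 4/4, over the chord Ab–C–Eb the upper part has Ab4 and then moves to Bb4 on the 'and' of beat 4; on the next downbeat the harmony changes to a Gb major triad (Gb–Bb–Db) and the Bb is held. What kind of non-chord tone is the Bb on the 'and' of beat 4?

The harmony at that moment is Ab major triad (Ab, C, Eb); Bb4 is not a chord tone.
It is approached by step up from Ab4 and then sustained as the same pitch into the next harmony.
Arriving early and becoming a chord tone when the harmony changes — an anticipation.

Anticipation.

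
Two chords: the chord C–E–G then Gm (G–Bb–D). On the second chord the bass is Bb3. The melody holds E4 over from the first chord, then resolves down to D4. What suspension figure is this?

4–3 suspension.

At the second chord the bass is Bb3. The suspended E4 lies a fourth above the bass; after resolving down by step to D4, the interval above the bass becomes a third.
Suspension figures are named by those two intervals: 4–3.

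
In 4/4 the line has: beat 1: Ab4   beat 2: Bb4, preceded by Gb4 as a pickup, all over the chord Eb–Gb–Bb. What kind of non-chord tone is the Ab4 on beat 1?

The harmony at that moment is Eb minor triad (Eb, Gb, Bb); Ab4 is not a chord tone.
It is approached by step up from Gb4 and left by step up to Bb4.
Step in, step out in the same direction — a passing tone.

Passing tone.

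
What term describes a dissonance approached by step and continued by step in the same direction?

Approach: by step. Departure: by step, continuing in the same direction.
Stepwise on both sides with no change of direction means the note fills in the space between two different chord tones — a passing tone. (Had it turned back to its starting note it would be a neighbor tone instead.)

Passing tone.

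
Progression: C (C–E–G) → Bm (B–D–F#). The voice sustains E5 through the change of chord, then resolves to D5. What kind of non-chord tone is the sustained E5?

The harmony at that moment is B minor triad (B, D, F#); E5 is not a chord tone.
It is held over (the same pitch as the preceding E5) and left by step down to D5.
Held over from the previous chord and resolving down by step — a suspension.

E5 is a suspension.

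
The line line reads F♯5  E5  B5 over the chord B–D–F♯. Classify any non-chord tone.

The harmony at that moment is B minor triad (B, D, F♯); E5 is not a chord tone.
It is approached by step down from F♯5 and left by leap up to B5.
Step in, leap out — an escape tone.

E5 is an escape tone.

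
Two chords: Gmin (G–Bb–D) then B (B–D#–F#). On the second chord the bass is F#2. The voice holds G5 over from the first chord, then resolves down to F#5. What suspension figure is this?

9–8 suspension.

At the second chord the bass is F#2. The suspended G5 lies a ninth above the bass; after resolving down by step to F#5, the interval above the bass becomes an octave.
Suspension figures are named by those two intervals: 9–8.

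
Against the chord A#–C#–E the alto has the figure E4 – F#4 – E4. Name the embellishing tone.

F#4 is a neighbor tone.

The harmony at that moment is A# diminished triad (A#, C#, E); F#4 is not a chord tone.
It is approached by step up from E4 and left by step down to E4.
Step away and step back to the same note — a neighbor tone (upper neighbor).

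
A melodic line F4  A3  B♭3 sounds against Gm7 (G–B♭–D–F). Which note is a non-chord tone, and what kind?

The harmony at that moment is G minor seventh chord (G, B♭, D, F); A3 is not a chord tone.
It is approached by leap down from F4 and left by step up to B♭3.
Leap in, step out — an appoggiatura.

A3 is an appoggiatura.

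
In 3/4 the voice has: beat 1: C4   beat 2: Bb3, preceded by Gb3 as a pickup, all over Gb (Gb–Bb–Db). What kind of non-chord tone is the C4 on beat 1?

Appoggiatura.

The harmony at that moment is Gb major triad (Gb, Bb, Db); C4 is not a chord tone.
It is approached by leap up from Gb3 and left by step down to Bb3.
Leap in, step out, metrically accented — an appoggiatura.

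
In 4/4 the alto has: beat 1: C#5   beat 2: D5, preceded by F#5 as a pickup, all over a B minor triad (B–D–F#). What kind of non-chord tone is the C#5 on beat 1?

The harmony at that moment is B minor triad (B, D, F#); C#5 is not a chord tone.
It is approached by leap down from F#5 and left by step up to D5.
Leap in, step out, metrically accented — an appoggiatura.

Appoggiatura.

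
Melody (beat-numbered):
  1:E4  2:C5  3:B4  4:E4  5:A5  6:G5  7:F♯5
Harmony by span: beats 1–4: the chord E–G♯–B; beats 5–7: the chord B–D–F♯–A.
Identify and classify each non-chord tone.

C5 (beat 2) — appoggiatura; G5 (beat 6) — passing tone.

The harmony at that moment is E major triad (E, G♯, B); C5 is not a chord tone.
It is approached by leap up from E4 and left by step down to B4.
Leap in, step out — an appoggiatura.
The harmony at that moment is B minor seventh chord (B, D, F♯, A); G5 is not a chord tone.
It is approached by step down from A5 and left by step down to F♯5.
Step in, step out in the same direction — a passing tone.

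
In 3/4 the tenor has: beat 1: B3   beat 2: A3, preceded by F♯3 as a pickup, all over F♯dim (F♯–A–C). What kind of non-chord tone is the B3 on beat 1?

The harmony at that moment is F♯ diminished triad (F♯, A, C); B3 is not a chord tone.
It is approached by leap up from F♯3 and left by step down to A3.
Leap in, step out, metrically accented — an appoggiatura.

Appoggiatura.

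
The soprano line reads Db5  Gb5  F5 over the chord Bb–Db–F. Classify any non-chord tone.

The harmony at that moment is Bb minor triad (Bb, Db, F); Gb5 is not a chord tone.
It is approached by leap up from Db5 and left by step down to F5.
Leap in, step out — an appoggiatura.

Gb5 is an appoggiatura.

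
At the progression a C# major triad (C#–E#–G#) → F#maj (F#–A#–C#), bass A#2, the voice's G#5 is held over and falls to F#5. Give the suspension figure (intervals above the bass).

At the second chord the bass is A#2. The suspended G#5 lies a seventh above the bass; after resolving down by step to F#5, the interval above the bass becomes a sixth.
Suspension figures are named by those two intervals: 7–6.

7–6 suspension.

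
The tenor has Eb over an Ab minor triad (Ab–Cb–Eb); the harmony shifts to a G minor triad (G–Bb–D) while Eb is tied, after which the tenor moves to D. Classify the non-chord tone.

The harmony at that moment is G minor triad (G, Bb, D); Eb is not a chord tone.
It is held over (the same pitch as the preceding Eb) and left by step down to D.
Held over from the previous chord and resolving down by step — a suspension.

Eb is a suspension.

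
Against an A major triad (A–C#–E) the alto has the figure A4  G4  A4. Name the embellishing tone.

G4 is a neighbor tone.

The harmony at that moment is A major triad (A, C#, E); G4 is not a chord tone.
It is approached by step down from A4 and left by step up to A4.
Step away and step back to the same note — a neighbor tone (lower neighbor).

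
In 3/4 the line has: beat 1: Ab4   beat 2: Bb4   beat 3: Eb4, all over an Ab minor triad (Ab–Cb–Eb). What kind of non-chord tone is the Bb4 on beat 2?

The harmony at that moment is Ab minor triad (Ab, Cb, Eb); Bb4 is not a chord tone.
It is approached by step up from Ab4 and left by leap down to Eb4.
Step in, leap out, on a weak beat — an escape tone.

Escape tone.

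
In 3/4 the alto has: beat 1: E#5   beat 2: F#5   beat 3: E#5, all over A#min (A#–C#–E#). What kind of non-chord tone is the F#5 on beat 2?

The harmony at that moment is A# minor triad (A#, C#, E#); F#5 is not a chord tone.
It is approached by step up from E#5 and left by step down to E#5.
Step away and step back to the same note — a neighbor tone (upper neighbor).

Upper neighbor tone.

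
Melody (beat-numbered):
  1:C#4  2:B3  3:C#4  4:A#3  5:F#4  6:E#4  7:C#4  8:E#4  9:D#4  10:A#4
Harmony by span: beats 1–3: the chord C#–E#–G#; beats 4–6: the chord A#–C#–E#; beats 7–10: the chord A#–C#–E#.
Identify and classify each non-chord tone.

The harmony at that moment is C# major triad (C#, E#, G#); B3 is not a chord tone.
It is approached by step down from C#4 and left by step up to C#4.
Step away and step back to the same note — a neighbor tone (lower neighbor).
The harmony at that moment is A# minor triad (A#, C#, E#); F#4 is not a chord tone.
It is approached by leap up from A#3 and left by step down to E#4.
Leap in, step out — an appoggiatura.
The harmony at that moment is A# minor triad (A#, C#, E#); D#4 is not a chord tone.
It is approached by step down from E#4 and left by leap up to A#4.
Step in, leap out — an escape tone.

B3 (beat 2) — neighbor tone; F#4 (beat 5) — appoggiatura; D#4 (beat 9) — escape tone.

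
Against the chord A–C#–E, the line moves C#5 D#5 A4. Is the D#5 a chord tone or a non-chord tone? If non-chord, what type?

Non-chord tone — an escape tone.

The harmony at that moment is A major triad (A, C#, E); D#5 is not a chord tone.
It is approached by step up from C#5 and left by leap down to A4.
Step in, leap out — an escape tone.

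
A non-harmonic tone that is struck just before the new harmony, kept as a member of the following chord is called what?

Approach: ahead of the chord change (typically by step), so it is dissonant against the current harmony. Departure: none — the same pitch is restated or held and is a chord tone of the new harmony.
Dissonant first, consonant once the harmony catches up: the note simply arrives early — an anticipation. (The reverse timing, consonant first and dissonant after the change, would be a suspension or retardation.)

Anticipation.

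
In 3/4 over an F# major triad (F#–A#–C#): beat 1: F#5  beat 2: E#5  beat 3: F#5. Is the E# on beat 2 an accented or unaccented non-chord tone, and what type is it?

The harmony at that moment is F# major triad (F#, A#, C#); E#5 is not a chord tone.
It is approached by step down from F#5 and left by step up to F#5.
Step away and step back to the same note — a neighbor tone (lower neighbor).
It falls on a weak beat, so it is unaccented.

Unaccented neighbor tone.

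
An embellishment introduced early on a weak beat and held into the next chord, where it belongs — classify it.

Anticipation.

Approach: ahead of the chord change (typically by step), so it is dissonant against the current harmony. Departure: none — the same pitch is restated or held and is a chord tone of the new harmony.
Dissonant first, consonant once the harmony catches up: the note simply arrives early — an anticipation. (The reverse timing, consonant first and dissonant after the change, would be a suspension or retardation.)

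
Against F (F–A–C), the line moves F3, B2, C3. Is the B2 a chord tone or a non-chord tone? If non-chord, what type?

Non-chord tone — an appoggiatura.

The harmony at that moment is F major triad (F, A, C); B2 is not a chord tone.
It is approached by leap down from F3 and left by step up to C3.
Leap in, step out — an appoggiatura.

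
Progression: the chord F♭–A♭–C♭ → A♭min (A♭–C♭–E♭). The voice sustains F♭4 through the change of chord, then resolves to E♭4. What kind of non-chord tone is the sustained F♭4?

F♭4 is a suspension.

The harmony at that moment is A♭ minor triad (A♭, C♭, E♭); F♭4 is not a chord tone.
It is held over (the same pitch as the preceding F♭4) and left by step down to E♭4.
Held over from the previous chord and resolving down by step — a suspension.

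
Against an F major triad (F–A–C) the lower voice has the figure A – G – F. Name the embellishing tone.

The harmony at that moment is F major triad (F, A, C); G is not a chord tone.
It is approached by step down from A and left by step down to F.
Step in, step out in the same direction — a passing tone.

G is a passing tone.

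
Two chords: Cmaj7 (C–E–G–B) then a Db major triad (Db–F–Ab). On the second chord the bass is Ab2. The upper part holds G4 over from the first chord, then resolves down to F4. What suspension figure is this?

7–6 suspension.

At the second chord the bass is Ab2. The suspended G4 lies a seventh above the bass; after resolving down by step to F4, the interval above the bass becomes a sixth.
Suspension figures are named by those two intervals: 7–6.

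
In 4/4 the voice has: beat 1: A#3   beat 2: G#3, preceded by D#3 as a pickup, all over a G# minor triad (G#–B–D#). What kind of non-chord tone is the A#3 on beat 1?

The harmony at that moment is G# minor triad (G#, B, D#); A#3 is not a chord tone.
It is approached by leap up from D#3 and left by step down to G#3.
Leap in, step out, metrically accented — an appoggiatura.

Appoggiatura.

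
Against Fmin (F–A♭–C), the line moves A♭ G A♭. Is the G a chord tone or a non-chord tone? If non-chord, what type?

Non-chord tone — a neighbor tone.

The harmony at that moment is F minor triad (F, A♭, C); G is not a chord tone.
It is approached by step down from A♭ and left by step up to A♭.
Step away and step back to the same note — a neighbor tone (lower neighbor).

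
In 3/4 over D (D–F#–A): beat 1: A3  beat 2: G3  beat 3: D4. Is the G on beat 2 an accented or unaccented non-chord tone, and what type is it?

Unaccented escape tone.

The harmony at that moment is D major triad (D, F#, A); G3 is not a chord tone.
It is approached by step down from A3 and left by leap up to D4.
Step in, leap out — an escape tone.
It falls on a weak beat, so it is unaccented.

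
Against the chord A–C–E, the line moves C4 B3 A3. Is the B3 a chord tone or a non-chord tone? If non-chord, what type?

The harmony at that moment is A minor triad (A, C, E); B3 is not a chord tone.
It is approached by step down from C4 and left by step down to A3.
Step in, step out in the same direction — a passing tone.

Non-chord tone — a passing tone.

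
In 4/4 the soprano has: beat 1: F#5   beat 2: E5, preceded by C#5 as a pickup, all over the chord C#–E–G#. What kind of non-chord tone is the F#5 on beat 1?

Appoggiatura.

The harmony at that moment is C# minor triad (C#, E, G#); F#5 is not a chord tone.
It is approached by leap up from C#5 and left by step down to E5.
Leap in, step out, metrically accented — an appoggiatura.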